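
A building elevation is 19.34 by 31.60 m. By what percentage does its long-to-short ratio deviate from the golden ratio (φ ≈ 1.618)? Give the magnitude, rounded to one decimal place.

Ratio = 31.60 / 19.34 ≈ 1.6339.
Ideal golden ratio ≈ 1.6180. |1.6339 − 1.6180| / 1.6180 ≈ 0.98% → 1.0%.

1.0%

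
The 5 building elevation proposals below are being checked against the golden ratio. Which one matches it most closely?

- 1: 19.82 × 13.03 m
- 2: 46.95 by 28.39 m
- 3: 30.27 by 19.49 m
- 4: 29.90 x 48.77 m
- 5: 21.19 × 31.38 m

Target golden ratio ≈ 1.618.
1: 1.521 (Δ0.097)  2: 1.654 (Δ0.036)  3: 1.553 (Δ0.065)  4: 1.631 (Δ0.013)  5: 1.481 (Δ0.137)

4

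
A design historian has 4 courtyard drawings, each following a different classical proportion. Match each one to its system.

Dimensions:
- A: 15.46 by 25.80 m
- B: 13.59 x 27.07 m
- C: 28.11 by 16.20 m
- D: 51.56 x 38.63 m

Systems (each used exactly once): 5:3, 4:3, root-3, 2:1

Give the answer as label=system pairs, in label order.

A=5:3, B=2:1, C=root-3, D=4:3

Ratios: A ≈ 1.669; B ≈ 1.992; C ≈ 1.735; D ≈ 1.335.
Targets: 5:3 ≈ 1.667; 4:3 ≈ 1.333; root-3 ≈ 1.732; 2:1 ≈ 2.000.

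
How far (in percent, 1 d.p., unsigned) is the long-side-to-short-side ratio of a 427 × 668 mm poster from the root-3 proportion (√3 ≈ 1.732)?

9.7%

Ratio = 668 / 427 ≈ 1.5644.
Ideal root-3 ≈ 1.7321. |1.5644 − 1.7321| / 1.7321 ≈ 9.68% → 9.7%.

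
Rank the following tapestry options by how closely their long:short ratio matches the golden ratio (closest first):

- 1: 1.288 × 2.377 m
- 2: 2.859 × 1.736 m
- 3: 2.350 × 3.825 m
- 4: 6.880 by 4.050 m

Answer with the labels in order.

Ratios: 1 = 2.377 / 1.288 ≈ 1.845; 2 = 2.859 / 1.736 ≈ 1.647; 3 = 3.825 / 2.350 ≈ 1.628; 4 = 6.880 / 4.050 ≈ 1.699.
|Δ from 1.618|: 1 0.227; 2 0.029; 3 0.010; 4 0.081.

3, 2, 4, 1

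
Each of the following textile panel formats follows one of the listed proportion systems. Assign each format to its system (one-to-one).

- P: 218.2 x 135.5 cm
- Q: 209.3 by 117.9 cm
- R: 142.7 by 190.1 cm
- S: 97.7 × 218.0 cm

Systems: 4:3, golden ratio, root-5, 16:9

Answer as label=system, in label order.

Ratios: P ≈ 1.610; Q ≈ 1.775; R ≈ 1.332; S ≈ 2.231.
Targets: 4:3 ≈ 1.333; golden ratio ≈ 1.618; root-5 ≈ 2.236; 16:9 ≈ 1.778.

P=golden ratio, Q=16:9, R=4:3, S=root-5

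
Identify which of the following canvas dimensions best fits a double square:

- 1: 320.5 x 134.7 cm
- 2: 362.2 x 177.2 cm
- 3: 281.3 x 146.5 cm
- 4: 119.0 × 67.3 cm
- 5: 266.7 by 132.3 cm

Ratios (long/short): 1 ≈ 2.379; 2 ≈ 2.044; 3 ≈ 1.920; 4 ≈ 1.768; 5 ≈ 2.016.
2:1 ≈ 2.000; option 5 is nearest (Δ 0.016).

5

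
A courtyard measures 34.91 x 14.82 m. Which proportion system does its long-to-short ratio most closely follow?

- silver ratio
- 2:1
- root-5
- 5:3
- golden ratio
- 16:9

silver ratio

34.91/14.82 ≈ 2.356. Nearest candidates are silver ratio (2.414, off by 0.058) and root-5 (2.236, off by 0.120).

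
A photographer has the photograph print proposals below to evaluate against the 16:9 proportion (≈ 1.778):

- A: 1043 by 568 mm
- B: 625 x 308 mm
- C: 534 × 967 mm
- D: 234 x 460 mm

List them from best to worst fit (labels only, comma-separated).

C, A, D, B

A: 1043/568 ≈ 1.836 → |1.836 − 1.778| = 0.058
B: 625/308 ≈ 2.029 → |2.029 − 1.778| = 0.251
C: 967/534 ≈ 1.811 → |1.811 − 1.778| = 0.033
D: 460/234 ≈ 1.966 → |1.966 − 1.778| = 0.188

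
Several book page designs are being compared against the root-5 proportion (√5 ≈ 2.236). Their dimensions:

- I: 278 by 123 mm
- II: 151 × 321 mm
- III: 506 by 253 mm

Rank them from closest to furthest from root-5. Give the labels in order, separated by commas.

I, II, III

Ratios: I = 278 / 123 ≈ 2.260; II = 321 / 151 ≈ 2.126; III = 506 / 253 ≈ 2.000.
|Δ from 2.236|: I 0.024; II 0.110; III 0.236.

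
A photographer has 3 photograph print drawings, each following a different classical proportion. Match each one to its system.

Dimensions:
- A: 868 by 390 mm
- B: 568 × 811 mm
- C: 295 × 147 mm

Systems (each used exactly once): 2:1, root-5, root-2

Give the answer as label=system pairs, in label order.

A=root-5, B=root-2, C=2:1

A = 868/390 ≈ 2.226 → root-5 (2.236)
B = 811/568 ≈ 1.428 → root-2 (1.414)
C = 295/147 ≈ 2.007 → 2:1 (2.000)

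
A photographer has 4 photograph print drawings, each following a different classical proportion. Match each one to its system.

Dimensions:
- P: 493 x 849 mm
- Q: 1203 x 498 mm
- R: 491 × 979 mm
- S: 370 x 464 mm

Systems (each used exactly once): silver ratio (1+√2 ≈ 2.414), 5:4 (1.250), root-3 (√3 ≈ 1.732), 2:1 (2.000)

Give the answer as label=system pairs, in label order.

P=root-3, Q=silver ratio, R=2:1, S=5:4

P = 849/493 ≈ 1.722 → root-3 (1.732)
Q = 1203/498 ≈ 2.416 → silver ratio (2.414)
R = 979/491 ≈ 1.994 → 2:1 (2.000)
S = 464/370 ≈ 1.254 → 5:4 (1.250)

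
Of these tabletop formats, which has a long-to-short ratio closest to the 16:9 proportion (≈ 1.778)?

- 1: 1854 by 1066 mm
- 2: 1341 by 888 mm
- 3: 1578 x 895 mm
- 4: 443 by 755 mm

Ratios (long/short): 1 ≈ 1.739; 2 ≈ 1.510; 3 ≈ 1.763; 4 ≈ 1.704.
16:9 ≈ 1.778; option 3 is nearest (Δ 0.015).

3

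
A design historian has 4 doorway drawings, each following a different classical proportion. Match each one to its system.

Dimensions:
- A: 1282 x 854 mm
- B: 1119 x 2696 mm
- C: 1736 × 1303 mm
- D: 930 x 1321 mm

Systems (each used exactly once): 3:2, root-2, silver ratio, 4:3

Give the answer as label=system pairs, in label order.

A = 1282/854 ≈ 1.501 → 3:2 (1.500)
B = 2696/1119 ≈ 2.409 → silver ratio (2.414)
C = 1736/1303 ≈ 1.332 → 4:3 (1.333)
D = 1321/930 ≈ 1.420 → root-2 (1.414)

A=3:2, B=silver ratio, C=4:3, D=root-2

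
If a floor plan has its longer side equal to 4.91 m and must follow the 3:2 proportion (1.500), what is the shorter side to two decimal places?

3.27 m

3:2 = 1.50000.
Shorter side = 4.91 ÷ 1.50000 ≈ 3.2733 → 3.27 m.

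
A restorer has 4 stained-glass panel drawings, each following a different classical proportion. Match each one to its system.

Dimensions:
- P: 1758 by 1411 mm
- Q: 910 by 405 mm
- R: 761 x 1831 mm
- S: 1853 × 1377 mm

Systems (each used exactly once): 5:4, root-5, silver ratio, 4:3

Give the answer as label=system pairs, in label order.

P = 1758/1411 ≈ 1.246 → 5:4 (1.250)
Q = 910/405 ≈ 2.247 → root-5 (2.236)
R = 1831/761 ≈ 2.406 → silver ratio (2.414)
S = 1853/1377 ≈ 1.346 → 4:3 (1.333)

P=5:4, Q=root-5, R=silver ratio, S=4:3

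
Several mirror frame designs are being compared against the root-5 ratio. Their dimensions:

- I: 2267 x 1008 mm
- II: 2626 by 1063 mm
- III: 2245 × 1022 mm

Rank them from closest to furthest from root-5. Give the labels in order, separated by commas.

I, III, II

I: 2267/1008 ≈ 2.249 → |2.249 − 2.236| = 0.013
II: 2626/1063 ≈ 2.470 → |2.470 − 2.236| = 0.234
III: 2245/1022 ≈ 2.197 → |2.197 − 2.236| = 0.039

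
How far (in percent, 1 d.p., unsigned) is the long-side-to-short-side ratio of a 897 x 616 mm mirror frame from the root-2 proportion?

Ratio = 897 / 616 ≈ 1.4562.
Ideal root-2 ≈ 1.4142. |1.4562 − 1.4142| / 1.4142 ≈ 2.97% → 3.0%.

3.0%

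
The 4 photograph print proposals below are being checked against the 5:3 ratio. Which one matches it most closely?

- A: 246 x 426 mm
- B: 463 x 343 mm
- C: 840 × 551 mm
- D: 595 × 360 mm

Target 5:3 ≈ 1.667.
A: 1.732 (Δ0.065)  B: 1.350 (Δ0.317)  C: 1.525 (Δ0.142)  D: 1.653 (Δ0.014)

D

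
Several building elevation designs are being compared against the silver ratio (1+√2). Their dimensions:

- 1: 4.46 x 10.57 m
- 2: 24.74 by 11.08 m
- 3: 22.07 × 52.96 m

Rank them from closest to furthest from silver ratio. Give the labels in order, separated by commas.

1: 10.57/4.46 ≈ 2.370 → |2.370 − 2.414| = 0.044
2: 24.74/11.08 ≈ 2.233 → |2.233 − 2.414| = 0.181
3: 52.96/22.07 ≈ 2.400 → |2.400 − 2.414| = 0.014

3, 1, 2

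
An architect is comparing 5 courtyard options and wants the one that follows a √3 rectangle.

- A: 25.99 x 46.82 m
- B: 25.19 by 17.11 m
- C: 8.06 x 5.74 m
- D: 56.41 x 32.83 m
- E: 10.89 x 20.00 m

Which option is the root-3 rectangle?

Ratios (long/short): A ≈ 1.801; B ≈ 1.472; C ≈ 1.404; D ≈ 1.718; E ≈ 1.837.
root-3 ≈ 1.732; option D is nearest (Δ 0.014).

D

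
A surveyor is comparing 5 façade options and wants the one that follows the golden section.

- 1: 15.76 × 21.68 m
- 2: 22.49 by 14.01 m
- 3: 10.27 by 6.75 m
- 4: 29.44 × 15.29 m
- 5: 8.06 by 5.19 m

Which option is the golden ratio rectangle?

2

Target golden ratio ≈ 1.618.
1: 1.376 (Δ0.242)  2: 1.605 (Δ0.013)  3: 1.521 (Δ0.097)  4: 1.925 (Δ0.307)  5: 1.553 (Δ0.065)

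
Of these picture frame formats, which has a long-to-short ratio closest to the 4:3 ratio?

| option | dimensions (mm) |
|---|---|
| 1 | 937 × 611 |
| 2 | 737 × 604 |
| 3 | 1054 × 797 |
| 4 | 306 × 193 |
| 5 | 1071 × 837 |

Ratios (long/short): 1 ≈ 1.534; 2 ≈ 1.220; 3 ≈ 1.322; 4 ≈ 1.585; 5 ≈ 1.280.
4:3 ≈ 1.333; option 3 is nearest (Δ 0.011).

3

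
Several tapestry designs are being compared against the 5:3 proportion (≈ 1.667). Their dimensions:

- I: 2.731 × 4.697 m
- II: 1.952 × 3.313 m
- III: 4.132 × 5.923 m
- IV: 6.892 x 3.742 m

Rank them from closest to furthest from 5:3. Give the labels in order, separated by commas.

II, I, IV, III

Ratios: I = 4.697 / 2.731 ≈ 1.720; II = 3.313 / 1.952 ≈ 1.697; III = 5.923 / 4.132 ≈ 1.433; IV = 6.892 / 3.742 ≈ 1.842.
|Δ from 1.667|: I 0.053; II 0.030; III 0.234; IV 0.175.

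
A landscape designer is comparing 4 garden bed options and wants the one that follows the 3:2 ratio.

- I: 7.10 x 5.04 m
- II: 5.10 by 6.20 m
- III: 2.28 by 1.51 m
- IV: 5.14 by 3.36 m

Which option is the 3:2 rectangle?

Target 3:2 ≈ 1.500.
I: 1.409 (Δ0.091)  II: 1.216 (Δ0.284)  III: 1.510 (Δ0.010)  IV: 1.530 (Δ0.030)

III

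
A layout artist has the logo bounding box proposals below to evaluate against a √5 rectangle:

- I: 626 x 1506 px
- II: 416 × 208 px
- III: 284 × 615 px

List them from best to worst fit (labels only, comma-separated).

III, I, II

Ratios: I = 1506 / 626 ≈ 2.406; II = 416 / 208 ≈ 2.000; III = 615 / 284 ≈ 2.165.
|Δ from 2.236|: I 0.170; II 0.236; III 0.071.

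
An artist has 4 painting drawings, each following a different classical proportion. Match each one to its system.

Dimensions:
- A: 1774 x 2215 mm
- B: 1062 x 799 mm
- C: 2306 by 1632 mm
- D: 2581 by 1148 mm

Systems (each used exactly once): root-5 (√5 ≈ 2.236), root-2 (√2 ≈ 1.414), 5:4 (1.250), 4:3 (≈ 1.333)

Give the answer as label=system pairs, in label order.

A = 2215/1774 ≈ 1.249 → 5:4 (1.250)
B = 1062/799 ≈ 1.329 → 4:3 (1.333)
C = 2306/1632 ≈ 1.413 → root-2 (1.414)
D = 2581/1148 ≈ 2.248 → root-5 (2.236)

A=5:4, B=4:3, C=root-2, D=root-5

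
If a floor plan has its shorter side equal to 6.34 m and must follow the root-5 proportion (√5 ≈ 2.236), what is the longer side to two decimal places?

root-5 ≈ 2.23607.
Longer side = 6.34 × 2.23607 ≈ 14.1767 → 14.18 m.

14.18 m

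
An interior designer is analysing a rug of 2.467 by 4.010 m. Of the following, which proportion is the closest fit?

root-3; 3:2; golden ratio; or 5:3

4.010/2.467 ≈ 1.625. Nearest candidates are golden ratio (1.618, off by 0.007) and 5:3 (1.667, off by 0.042).

golden ratio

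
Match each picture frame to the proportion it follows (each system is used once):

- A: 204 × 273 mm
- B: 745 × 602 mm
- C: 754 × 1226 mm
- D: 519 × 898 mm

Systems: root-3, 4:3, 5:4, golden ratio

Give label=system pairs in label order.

A=4:3, B=5:4, C=golden ratio, D=root-3

Ratios: A ≈ 1.338; B ≈ 1.238; C ≈ 1.626; D ≈ 1.730.
Targets: root-3 ≈ 1.732; 4:3 ≈ 1.333; 5:4 ≈ 1.250; golden ratio ≈ 1.618.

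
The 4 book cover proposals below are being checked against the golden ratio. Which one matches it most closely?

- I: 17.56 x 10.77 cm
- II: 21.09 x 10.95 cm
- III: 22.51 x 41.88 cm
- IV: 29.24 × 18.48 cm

Target golden ratio ≈ 1.618.
I: 1.630 (Δ0.012)  II: 1.926 (Δ0.308)  III: 1.861 (Δ0.243)  IV: 1.582 (Δ0.036)

I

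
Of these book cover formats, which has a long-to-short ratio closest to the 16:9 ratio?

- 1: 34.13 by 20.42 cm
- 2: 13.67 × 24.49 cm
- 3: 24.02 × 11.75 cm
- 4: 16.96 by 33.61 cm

Target 16:9 ≈ 1.778.
1: 1.671 (Δ0.107)  2: 1.792 (Δ0.014)  3: 2.044 (Δ0.266)  4: 1.982 (Δ0.204)

2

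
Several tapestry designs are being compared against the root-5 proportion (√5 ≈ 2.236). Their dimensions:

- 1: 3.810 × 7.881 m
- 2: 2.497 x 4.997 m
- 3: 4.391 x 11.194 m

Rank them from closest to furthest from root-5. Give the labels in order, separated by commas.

1, 2, 3

1: 7.881/3.810 ≈ 2.069 → |2.069 − 2.236| = 0.167
2: 4.997/2.497 ≈ 2.001 → |2.001 − 2.236| = 0.235
3: 11.194/4.391 ≈ 2.549 → |2.549 − 2.236| = 0.313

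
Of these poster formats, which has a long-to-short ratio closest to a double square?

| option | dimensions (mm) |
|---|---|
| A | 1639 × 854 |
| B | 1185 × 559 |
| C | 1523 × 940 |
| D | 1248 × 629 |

Target 2:1 ≈ 2.000.
A: 1.919 (Δ0.081)  B: 2.120 (Δ0.120)  C: 1.620 (Δ0.380)  D: 1.984 (Δ0.016)

D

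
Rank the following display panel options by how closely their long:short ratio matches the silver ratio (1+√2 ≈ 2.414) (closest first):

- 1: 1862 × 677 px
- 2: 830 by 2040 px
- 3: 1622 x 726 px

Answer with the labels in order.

1: 1862/677 ≈ 2.750 → |2.750 − 2.414| = 0.336
2: 2040/830 ≈ 2.458 → |2.458 − 2.414| = 0.044
3: 1622/726 ≈ 2.234 → |2.234 − 2.414| = 0.180

2, 3, 1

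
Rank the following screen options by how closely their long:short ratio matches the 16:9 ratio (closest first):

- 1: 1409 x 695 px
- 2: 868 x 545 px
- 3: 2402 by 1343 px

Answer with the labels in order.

1: 1409/695 ≈ 2.027 → |2.027 − 1.778| = 0.249
2: 868/545 ≈ 1.593 → |1.593 − 1.778| = 0.185
3: 2402/1343 ≈ 1.789 → |1.789 − 1.778| = 0.011

3, 2, 1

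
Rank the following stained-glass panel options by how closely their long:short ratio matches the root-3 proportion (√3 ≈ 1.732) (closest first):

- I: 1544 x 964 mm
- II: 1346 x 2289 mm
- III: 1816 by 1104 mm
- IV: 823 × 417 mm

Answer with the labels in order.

II, III, I, IV

Ratios: I = 1544 / 964 ≈ 1.602; II = 2289 / 1346 ≈ 1.701; III = 1816 / 1104 ≈ 1.645; IV = 823 / 417 ≈ 1.974.
|Δ from 1.732|: I 0.130; II 0.031; III 0.087; IV 0.242.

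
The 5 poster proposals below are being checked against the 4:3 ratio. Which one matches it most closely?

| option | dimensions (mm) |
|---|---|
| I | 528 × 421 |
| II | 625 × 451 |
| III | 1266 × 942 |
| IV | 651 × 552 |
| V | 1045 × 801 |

Ratios (long/short): I ≈ 1.254; II ≈ 1.386; III ≈ 1.344; IV ≈ 1.179; V ≈ 1.305.
4:3 ≈ 1.333; option III is nearest (Δ 0.011).

III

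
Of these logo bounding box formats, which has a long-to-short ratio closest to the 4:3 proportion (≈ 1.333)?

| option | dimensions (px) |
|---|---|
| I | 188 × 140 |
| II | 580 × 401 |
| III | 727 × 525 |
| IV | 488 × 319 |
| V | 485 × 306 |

I

Target 4:3 ≈ 1.333.
I: 1.343 (Δ0.010)  II: 1.446 (Δ0.113)  III: 1.385 (Δ0.052)  IV: 1.530 (Δ0.197)  V: 1.585 (Δ0.252)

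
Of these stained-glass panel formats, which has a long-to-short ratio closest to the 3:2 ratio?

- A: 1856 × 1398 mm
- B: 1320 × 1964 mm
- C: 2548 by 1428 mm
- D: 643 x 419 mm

B

Target 3:2 ≈ 1.500.
A: 1.328 (Δ0.172)  B: 1.488 (Δ0.012)  C: 1.784 (Δ0.284)  D: 1.535 (Δ0.035)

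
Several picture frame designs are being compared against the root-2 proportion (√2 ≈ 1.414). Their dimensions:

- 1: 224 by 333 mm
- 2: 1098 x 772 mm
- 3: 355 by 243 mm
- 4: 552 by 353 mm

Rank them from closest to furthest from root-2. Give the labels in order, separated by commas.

2, 3, 1, 4

Ratios: 1 = 333 / 224 ≈ 1.487; 2 = 1098 / 772 ≈ 1.422; 3 = 355 / 243 ≈ 1.461; 4 = 552 / 353 ≈ 1.564.
|Δ from 1.414|: 1 0.073; 2 0.008; 3 0.047; 4 0.150.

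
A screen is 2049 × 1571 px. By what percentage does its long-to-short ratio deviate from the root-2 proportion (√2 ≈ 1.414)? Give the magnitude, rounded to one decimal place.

Ratio = 2049 / 1571 ≈ 1.3043.
Ideal root-2 ≈ 1.4142. |1.3043 − 1.4142| / 1.4142 ≈ 7.77% → 7.8%.

7.8%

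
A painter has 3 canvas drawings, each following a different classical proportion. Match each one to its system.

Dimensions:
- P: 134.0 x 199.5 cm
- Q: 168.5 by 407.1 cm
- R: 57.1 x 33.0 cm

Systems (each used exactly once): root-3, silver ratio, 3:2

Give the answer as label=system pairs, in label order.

P=3:2, Q=silver ratio, R=root-3

Ratios: P ≈ 1.489; Q ≈ 2.416; R ≈ 1.730.
Targets: root-3 ≈ 1.732; silver ratio ≈ 2.414; 3:2 ≈ 1.500.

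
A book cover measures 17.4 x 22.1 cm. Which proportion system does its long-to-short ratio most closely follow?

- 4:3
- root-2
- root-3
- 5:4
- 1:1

5:4

Ratio = 22.1 / 17.4 ≈ 1.270.
Distances: 4:3 1.333 (Δ 0.063); root-2 1.414 (Δ 0.144); root-3 1.732 (Δ 0.462); 5:4 1.250 (Δ 0.020); 1:1 1.000 (Δ 0.270).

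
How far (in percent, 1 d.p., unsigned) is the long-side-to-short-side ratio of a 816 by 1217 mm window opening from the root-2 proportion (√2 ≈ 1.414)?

5.5%

Ratio = 1217 / 816 ≈ 1.4914.
Ideal root-2 ≈ 1.4142. |1.4914 − 1.4142| / 1.4142 ≈ 5.46% → 5.5%.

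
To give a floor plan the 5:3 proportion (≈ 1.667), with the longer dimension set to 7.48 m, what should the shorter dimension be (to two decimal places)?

4.49 m

5:3 ≈ 1.66667.
Shorter side = 7.48 ÷ 1.66667 ≈ 4.4880 → 4.49 m.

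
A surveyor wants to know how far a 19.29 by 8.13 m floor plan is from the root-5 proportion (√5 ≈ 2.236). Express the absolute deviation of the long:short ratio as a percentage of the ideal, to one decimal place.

6.1%

Ratio = 19.29 / 8.13 ≈ 2.3727.
Ideal root-5 ≈ 2.2361. |2.3727 − 2.2361| / 2.2361 ≈ 6.11% → 6.1%.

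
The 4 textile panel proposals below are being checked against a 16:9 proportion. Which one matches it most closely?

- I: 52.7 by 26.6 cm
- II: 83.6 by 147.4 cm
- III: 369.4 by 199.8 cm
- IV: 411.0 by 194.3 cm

II

Target 16:9 ≈ 1.778.
I: 1.981 (Δ0.203)  II: 1.763 (Δ0.015)  III: 1.849 (Δ0.071)  IV: 2.115 (Δ0.337)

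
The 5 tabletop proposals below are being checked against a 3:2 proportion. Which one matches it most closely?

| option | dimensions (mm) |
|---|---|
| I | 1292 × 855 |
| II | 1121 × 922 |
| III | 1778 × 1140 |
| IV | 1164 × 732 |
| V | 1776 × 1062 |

I

Ratios (long/short): I ≈ 1.511; II ≈ 1.216; III ≈ 1.560; IV ≈ 1.590; V ≈ 1.672.
3:2 ≈ 1.500; option I is nearest (Δ 0.011).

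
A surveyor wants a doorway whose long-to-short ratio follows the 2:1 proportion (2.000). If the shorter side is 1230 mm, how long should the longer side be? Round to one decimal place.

2:1 = 2.00000.
Longer side = 1230 × 2.00000 ≈ 2460.000 → 2460.0 mm.

2460.0 mm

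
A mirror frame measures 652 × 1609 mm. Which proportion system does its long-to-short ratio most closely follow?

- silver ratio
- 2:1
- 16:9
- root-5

1609/652 ≈ 2.468. Nearest candidates are silver ratio (2.414, off by 0.054) and root-5 (2.236, off by 0.232).

silver ratio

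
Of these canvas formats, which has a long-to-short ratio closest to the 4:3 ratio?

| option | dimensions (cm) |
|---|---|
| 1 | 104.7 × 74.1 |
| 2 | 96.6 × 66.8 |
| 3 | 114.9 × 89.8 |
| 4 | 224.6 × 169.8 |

Ratios (long/short): 1 ≈ 1.413; 2 ≈ 1.446; 3 ≈ 1.280; 4 ≈ 1.323.
4:3 ≈ 1.333; option 4 is nearest (Δ 0.010).

4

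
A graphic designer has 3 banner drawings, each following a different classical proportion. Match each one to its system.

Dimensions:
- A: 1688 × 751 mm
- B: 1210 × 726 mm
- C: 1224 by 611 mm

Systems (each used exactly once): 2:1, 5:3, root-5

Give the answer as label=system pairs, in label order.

Ratios: A ≈ 2.248; B ≈ 1.667; C ≈ 2.003.
Targets: 2:1 ≈ 2.000; 5:3 ≈ 1.667; root-5 ≈ 2.236.

A=root-5, B=5:3, C=2:1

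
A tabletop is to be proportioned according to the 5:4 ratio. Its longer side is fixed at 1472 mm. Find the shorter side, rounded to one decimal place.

1177.6 mm

5:4 = 1.25000.
Shorter side = 1472 ÷ 1.25000 ≈ 1177.600 → 1177.6 mm.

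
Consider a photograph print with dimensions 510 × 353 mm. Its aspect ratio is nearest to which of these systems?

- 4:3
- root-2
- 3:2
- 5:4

510/353 ≈ 1.445. Nearest candidates are root-2 (1.414, off by 0.031) and 3:2 (1.500, off by 0.055).

root-2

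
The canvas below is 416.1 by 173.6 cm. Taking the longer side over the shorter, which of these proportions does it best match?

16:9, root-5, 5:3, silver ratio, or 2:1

416.1/173.6 ≈ 2.397. Nearest candidates are silver ratio (2.414, off by 0.017) and root-5 (2.236, off by 0.161).

silver ratio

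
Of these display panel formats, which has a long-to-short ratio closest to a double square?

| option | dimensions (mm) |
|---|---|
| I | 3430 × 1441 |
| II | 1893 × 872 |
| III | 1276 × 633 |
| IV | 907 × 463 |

III

Target 2:1 ≈ 2.000.
I: 2.380 (Δ0.380)  II: 2.171 (Δ0.171)  III: 2.016 (Δ0.016)  IV: 1.959 (Δ0.041)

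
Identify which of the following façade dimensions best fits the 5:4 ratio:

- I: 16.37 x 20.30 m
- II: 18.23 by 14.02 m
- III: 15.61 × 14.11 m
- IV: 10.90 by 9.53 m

Ratios (long/short): I ≈ 1.240; II ≈ 1.300; III ≈ 1.106; IV ≈ 1.144.
5:4 ≈ 1.250; option I is nearest (Δ 0.010).

I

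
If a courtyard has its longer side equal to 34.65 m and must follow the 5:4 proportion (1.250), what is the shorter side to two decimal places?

5:4 = 1.25000.
Shorter side = 34.65 ÷ 1.25000 ≈ 27.7200 → 27.72 m.

27.72 m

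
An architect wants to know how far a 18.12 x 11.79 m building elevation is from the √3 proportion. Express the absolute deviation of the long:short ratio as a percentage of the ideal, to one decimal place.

11.3%

Ratio = 18.12 / 11.79 ≈ 1.5369.
Ideal root-3 ≈ 1.7321. |1.5369 − 1.7321| / 1.7321 ≈ 11.27% → 11.3%.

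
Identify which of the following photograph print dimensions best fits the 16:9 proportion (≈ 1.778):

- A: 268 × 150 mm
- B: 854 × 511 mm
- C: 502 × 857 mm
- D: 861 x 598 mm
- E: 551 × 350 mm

A

Ratios (long/short): A ≈ 1.787; B ≈ 1.671; C ≈ 1.707; D ≈ 1.440; E ≈ 1.574.
16:9 ≈ 1.778; option A is nearest (Δ 0.009).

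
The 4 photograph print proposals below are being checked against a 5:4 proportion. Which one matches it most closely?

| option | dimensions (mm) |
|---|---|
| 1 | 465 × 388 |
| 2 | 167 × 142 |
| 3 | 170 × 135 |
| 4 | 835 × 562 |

3

Ratios (long/short): 1 ≈ 1.198; 2 ≈ 1.176; 3 ≈ 1.259; 4 ≈ 1.486.
5:4 ≈ 1.250; option 3 is nearest (Δ 0.009).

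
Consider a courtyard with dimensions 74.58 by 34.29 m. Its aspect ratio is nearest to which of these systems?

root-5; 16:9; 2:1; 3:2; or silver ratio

Ratio = 74.58 / 34.29 ≈ 2.175.
Distances: root-5 2.236 (Δ 0.061); 16:9 1.778 (Δ 0.397); 2:1 2.000 (Δ 0.175); 3:2 1.500 (Δ 0.675); silver ratio 2.414 (Δ 0.239).

root-5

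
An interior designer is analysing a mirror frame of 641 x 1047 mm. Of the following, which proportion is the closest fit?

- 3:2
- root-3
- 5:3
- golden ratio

golden ratio

Ratio = 1047 / 641 ≈ 1.633.
Distances: 3:2 1.500 (Δ 0.133); root-3 1.732 (Δ 0.099); 5:3 1.667 (Δ 0.034); golden ratio 1.618 (Δ 0.015).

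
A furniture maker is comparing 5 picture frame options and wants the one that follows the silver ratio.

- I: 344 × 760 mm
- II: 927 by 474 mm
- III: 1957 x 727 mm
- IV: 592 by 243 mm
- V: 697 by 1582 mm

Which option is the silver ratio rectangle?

Ratios (long/short): I ≈ 2.209; II ≈ 1.956; III ≈ 2.692; IV ≈ 2.436; V ≈ 2.270.
silver ratio ≈ 2.414; option IV is nearest (Δ 0.022).

IV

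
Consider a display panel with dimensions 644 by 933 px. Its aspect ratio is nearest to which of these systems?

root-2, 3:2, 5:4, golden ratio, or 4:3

root-2

933/644 ≈ 1.449. Nearest candidates are root-2 (1.414, off by 0.035) and 3:2 (1.500, off by 0.051).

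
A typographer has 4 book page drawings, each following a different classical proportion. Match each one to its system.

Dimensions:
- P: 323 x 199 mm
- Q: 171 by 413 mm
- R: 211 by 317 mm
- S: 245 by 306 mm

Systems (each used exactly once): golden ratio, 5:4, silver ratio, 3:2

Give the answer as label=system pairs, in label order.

P=golden ratio, Q=silver ratio, R=3:2, S=5:4

P = 323/199 ≈ 1.623 → golden ratio (1.618)
Q = 413/171 ≈ 2.415 → silver ratio (2.414)
R = 317/211 ≈ 1.502 → 3:2 (1.500)
S = 306/245 ≈ 1.249 → 5:4 (1.250)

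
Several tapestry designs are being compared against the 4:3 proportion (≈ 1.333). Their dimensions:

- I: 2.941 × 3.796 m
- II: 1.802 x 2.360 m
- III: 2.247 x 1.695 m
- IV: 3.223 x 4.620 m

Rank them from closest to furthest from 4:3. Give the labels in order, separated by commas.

Ratios: I = 3.796 / 2.941 ≈ 1.291; II = 2.360 / 1.802 ≈ 1.310; III = 2.247 / 1.695 ≈ 1.326; IV = 4.620 / 3.223 ≈ 1.433.
|Δ from 1.333|: I 0.042; II 0.023; III 0.007; IV 0.100.

III, II, I, IV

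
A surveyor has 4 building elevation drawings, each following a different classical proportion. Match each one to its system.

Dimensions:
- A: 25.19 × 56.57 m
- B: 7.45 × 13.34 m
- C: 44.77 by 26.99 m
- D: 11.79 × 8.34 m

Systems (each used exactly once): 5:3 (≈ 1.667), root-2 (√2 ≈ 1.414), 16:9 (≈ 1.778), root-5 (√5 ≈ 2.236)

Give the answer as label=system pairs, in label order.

Ratios: A ≈ 2.246; B ≈ 1.791; C ≈ 1.659; D ≈ 1.414.
Targets: 5:3 ≈ 1.667; root-2 ≈ 1.414; 16:9 ≈ 1.778; root-5 ≈ 2.236.

A=root-5, B=16:9, C=5:3, D=root-2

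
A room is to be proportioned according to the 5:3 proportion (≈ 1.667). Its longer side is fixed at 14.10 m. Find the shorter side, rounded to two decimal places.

5:3 ≈ 1.66667.
Shorter side = 14.10 ÷ 1.66667 ≈ 8.4600 → 8.46 m.

8.46 m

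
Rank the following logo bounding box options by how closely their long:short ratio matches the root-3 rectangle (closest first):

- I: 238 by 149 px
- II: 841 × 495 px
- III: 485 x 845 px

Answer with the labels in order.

III, II, I

I: 238/149 ≈ 1.597 → |1.597 − 1.732| = 0.135
II: 841/495 ≈ 1.699 → |1.699 − 1.732| = 0.033
III: 845/485 ≈ 1.742 → |1.742 − 1.732| = 0.010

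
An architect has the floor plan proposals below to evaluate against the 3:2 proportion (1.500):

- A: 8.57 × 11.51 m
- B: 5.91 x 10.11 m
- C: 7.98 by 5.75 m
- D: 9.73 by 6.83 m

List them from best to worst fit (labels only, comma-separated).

A: 11.51/8.57 ≈ 1.343 → |1.343 − 1.500| = 0.157
B: 10.11/5.91 ≈ 1.711 → |1.711 − 1.500| = 0.211
C: 7.98/5.75 ≈ 1.388 → |1.388 − 1.500| = 0.112
D: 9.73/6.83 ≈ 1.425 → |1.425 − 1.500| = 0.075

D, C, A, B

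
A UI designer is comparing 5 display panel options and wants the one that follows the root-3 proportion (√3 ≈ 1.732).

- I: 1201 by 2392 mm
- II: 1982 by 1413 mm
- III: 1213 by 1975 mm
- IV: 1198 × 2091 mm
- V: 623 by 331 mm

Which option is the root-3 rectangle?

Target root-3 ≈ 1.732.
I: 1.992 (Δ0.260)  II: 1.403 (Δ0.329)  III: 1.628 (Δ0.104)  IV: 1.745 (Δ0.013)  V: 1.882 (Δ0.150)

IV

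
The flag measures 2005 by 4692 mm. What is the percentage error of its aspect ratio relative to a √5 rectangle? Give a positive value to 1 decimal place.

Ratio = 4692 / 2005 ≈ 2.3401.
Ideal root-5 ≈ 2.2361. |2.3401 − 2.2361| / 2.2361 ≈ 4.65% → 4.7%.

4.7%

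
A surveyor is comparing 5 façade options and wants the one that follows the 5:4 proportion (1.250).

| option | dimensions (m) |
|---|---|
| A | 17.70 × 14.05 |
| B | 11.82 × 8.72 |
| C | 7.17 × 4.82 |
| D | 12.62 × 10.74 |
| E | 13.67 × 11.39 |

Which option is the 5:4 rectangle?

Ratios (long/short): A ≈ 1.260; B ≈ 1.356; C ≈ 1.488; D ≈ 1.175; E ≈ 1.200.
5:4 ≈ 1.250; option A is nearest (Δ 0.010).

A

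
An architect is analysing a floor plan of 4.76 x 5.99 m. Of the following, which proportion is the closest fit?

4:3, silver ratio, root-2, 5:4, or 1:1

Ratio = 5.99 / 4.76 ≈ 1.258.
Distances: 4:3 1.333 (Δ 0.075); silver ratio 2.414 (Δ 1.156); root-2 1.414 (Δ 0.156); 5:4 1.250 (Δ 0.008); 1:1 1.000 (Δ 0.258).

5:4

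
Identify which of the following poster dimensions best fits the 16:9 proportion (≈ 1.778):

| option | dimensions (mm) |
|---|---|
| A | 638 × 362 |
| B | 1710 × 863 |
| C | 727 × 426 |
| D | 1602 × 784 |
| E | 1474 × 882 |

A

Ratios (long/short): A ≈ 1.762; B ≈ 1.981; C ≈ 1.707; D ≈ 2.043; E ≈ 1.671.
16:9 ≈ 1.778; option A is nearest (Δ 0.016).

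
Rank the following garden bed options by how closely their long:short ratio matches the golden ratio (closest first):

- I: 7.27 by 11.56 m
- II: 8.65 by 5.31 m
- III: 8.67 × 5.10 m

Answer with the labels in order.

II, I, III

Ratios: I = 11.56 / 7.27 ≈ 1.590; II = 8.65 / 5.31 ≈ 1.629; III = 8.67 / 5.10 ≈ 1.700.
|Δ from 1.618|: I 0.028; II 0.011; III 0.082.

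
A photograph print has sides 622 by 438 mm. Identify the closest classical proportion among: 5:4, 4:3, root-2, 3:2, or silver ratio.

root-2

Ratio = 622 / 438 ≈ 1.420.
Distances: 5:4 1.250 (Δ 0.170); 4:3 1.333 (Δ 0.087); root-2 1.414 (Δ 0.006); 3:2 1.500 (Δ 0.080); silver ratio 2.414 (Δ 0.994).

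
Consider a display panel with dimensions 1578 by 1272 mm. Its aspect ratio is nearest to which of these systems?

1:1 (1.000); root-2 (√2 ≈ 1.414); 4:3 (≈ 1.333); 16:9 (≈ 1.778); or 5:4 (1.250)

5:4

Ratio = 1578 / 1272 ≈ 1.241.
Distances: 1:1 1.000 (Δ 0.241); root-2 1.414 (Δ 0.173); 4:3 1.333 (Δ 0.092); 16:9 1.778 (Δ 0.537); 5:4 1.250 (Δ 0.009).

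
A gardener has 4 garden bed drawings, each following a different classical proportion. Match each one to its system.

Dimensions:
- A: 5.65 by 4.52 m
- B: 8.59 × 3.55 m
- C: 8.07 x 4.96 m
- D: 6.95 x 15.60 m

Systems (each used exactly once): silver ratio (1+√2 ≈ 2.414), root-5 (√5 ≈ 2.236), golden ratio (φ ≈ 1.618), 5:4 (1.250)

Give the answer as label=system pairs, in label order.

A=5:4, B=silver ratio, C=golden ratio, D=root-5

A = 5.65/4.52 ≈ 1.250 → 5:4 (1.250)
B = 8.59/3.55 ≈ 2.420 → silver ratio (2.414)
C = 8.07/4.96 ≈ 1.627 → golden ratio (1.618)
D = 15.60/6.95 ≈ 2.245 → root-5 (2.236)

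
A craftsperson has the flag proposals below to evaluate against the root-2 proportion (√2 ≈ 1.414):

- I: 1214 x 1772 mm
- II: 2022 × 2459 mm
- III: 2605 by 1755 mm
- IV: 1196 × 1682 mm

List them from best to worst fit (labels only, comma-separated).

Ratios: I = 1772 / 1214 ≈ 1.460; II = 2459 / 2022 ≈ 1.216; III = 2605 / 1755 ≈ 1.484; IV = 1682 / 1196 ≈ 1.406.
|Δ from 1.414|: I 0.046; II 0.198; III 0.070; IV 0.008.

IV, I, III, II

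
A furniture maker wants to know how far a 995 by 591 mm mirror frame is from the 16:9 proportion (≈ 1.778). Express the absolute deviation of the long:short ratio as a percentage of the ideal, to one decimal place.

5.3%

Ratio = 995 / 591 ≈ 1.6836.
Ideal 16:9 ≈ 1.7778. |1.6836 − 1.7778| / 1.7778 ≈ 5.30% → 5.3%.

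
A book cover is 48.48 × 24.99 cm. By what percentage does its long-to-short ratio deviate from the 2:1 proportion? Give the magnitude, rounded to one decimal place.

Ratio = 48.48 / 24.99 ≈ 1.9400.
Ideal 2:1 = 2.0000. |1.9400 − 2.0000| / 2.0000 ≈ 3.00% → 3.0%.

3.0%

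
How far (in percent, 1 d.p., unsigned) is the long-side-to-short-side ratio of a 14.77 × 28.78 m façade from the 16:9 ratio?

9.6%

Ratio = 28.78 / 14.77 ≈ 1.9485.
Ideal 16:9 ≈ 1.7778. |1.9485 − 1.7778| / 1.7778 ≈ 9.60% → 9.6%.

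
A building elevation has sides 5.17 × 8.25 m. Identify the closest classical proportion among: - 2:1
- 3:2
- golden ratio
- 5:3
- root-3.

golden ratio

Ratio = 8.25 / 5.17 ≈ 1.596.
Distances: 2:1 2.000 (Δ 0.404); 3:2 1.500 (Δ 0.096); golden ratio 1.618 (Δ 0.022); 5:3 1.667 (Δ 0.071); root-3 1.732 (Δ 0.136).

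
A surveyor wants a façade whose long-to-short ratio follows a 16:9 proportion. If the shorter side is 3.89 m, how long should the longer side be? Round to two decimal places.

6.92 m

16:9 ≈ 1.77778.
Longer side = 3.89 × 1.77778 ≈ 6.9156 → 6.92 m.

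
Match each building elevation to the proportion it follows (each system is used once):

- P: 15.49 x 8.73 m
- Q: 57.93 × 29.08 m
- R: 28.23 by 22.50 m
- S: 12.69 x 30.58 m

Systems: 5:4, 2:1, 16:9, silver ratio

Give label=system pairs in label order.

Ratios: P ≈ 1.774; Q ≈ 1.992; R ≈ 1.255; S ≈ 2.410.
Targets: 5:4 ≈ 1.250; 2:1 ≈ 2.000; 16:9 ≈ 1.778; silver ratio ≈ 2.414.

P=16:9, Q=2:1, R=5:4, S=silver ratio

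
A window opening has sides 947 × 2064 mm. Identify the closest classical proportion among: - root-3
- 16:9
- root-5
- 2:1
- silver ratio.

2064/947 ≈ 2.180. Nearest candidates are root-5 (2.236, off by 0.056) and 2:1 (2.000, off by 0.180).

root-5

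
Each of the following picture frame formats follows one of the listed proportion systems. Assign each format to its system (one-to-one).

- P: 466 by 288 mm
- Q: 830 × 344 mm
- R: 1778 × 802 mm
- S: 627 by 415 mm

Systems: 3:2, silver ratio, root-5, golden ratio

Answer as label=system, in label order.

Ratios: P ≈ 1.618; Q ≈ 2.413; R ≈ 2.217; S ≈ 1.511.
Targets: 3:2 ≈ 1.500; silver ratio ≈ 2.414; root-5 ≈ 2.236; golden ratio ≈ 1.618.

P=golden ratio, Q=silver ratio, R=root-5, S=3:2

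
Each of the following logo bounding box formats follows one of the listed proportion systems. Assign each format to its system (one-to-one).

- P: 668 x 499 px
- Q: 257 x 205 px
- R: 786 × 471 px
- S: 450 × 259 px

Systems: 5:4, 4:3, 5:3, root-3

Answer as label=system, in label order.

P=4:3, Q=5:4, R=5:3, S=root-3

Ratios: P ≈ 1.339; Q ≈ 1.254; R ≈ 1.669; S ≈ 1.737.
Targets: 5:4 ≈ 1.250; 4:3 ≈ 1.333; 5:3 ≈ 1.667; root-3 ≈ 1.732.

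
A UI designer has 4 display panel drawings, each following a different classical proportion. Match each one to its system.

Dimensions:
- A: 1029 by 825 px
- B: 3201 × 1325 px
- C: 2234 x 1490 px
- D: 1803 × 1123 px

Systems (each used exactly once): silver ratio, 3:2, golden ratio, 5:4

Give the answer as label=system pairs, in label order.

A=5:4, B=silver ratio, C=3:2, D=golden ratio

Ratios: A ≈ 1.247; B ≈ 2.416; C ≈ 1.499; D ≈ 1.606.
Targets: silver ratio ≈ 2.414; 3:2 ≈ 1.500; golden ratio ≈ 1.618; 5:4 ≈ 1.250.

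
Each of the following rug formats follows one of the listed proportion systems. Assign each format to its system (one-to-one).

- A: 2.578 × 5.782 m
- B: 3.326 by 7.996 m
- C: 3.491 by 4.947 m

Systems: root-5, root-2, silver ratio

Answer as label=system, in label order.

A=root-5, B=silver ratio, C=root-2

A = 5.782/2.578 ≈ 2.243 → root-5 (2.236)
B = 7.996/3.326 ≈ 2.404 → silver ratio (2.414)
C = 4.947/3.491 ≈ 1.417 → root-2 (1.414)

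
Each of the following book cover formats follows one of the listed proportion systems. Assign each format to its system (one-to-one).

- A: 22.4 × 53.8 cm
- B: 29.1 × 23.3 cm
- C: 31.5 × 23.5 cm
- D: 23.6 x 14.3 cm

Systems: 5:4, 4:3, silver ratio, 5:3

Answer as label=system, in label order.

Ratios: A ≈ 2.402; B ≈ 1.249; C ≈ 1.340; D ≈ 1.650.
Targets: 5:4 ≈ 1.250; 4:3 ≈ 1.333; silver ratio ≈ 2.414; 5:3 ≈ 1.667.

A=silver ratio, B=5:4, C=4:3, D=5:3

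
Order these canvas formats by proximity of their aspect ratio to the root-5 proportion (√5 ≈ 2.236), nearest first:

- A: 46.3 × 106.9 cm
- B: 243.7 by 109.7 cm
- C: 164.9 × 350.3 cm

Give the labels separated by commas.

B, A, C

A: 106.9/46.3 ≈ 2.309 → |2.309 − 2.236| = 0.073
B: 243.7/109.7 ≈ 2.222 → |2.222 − 2.236| = 0.014
C: 350.3/164.9 ≈ 2.124 → |2.124 − 2.236| = 0.112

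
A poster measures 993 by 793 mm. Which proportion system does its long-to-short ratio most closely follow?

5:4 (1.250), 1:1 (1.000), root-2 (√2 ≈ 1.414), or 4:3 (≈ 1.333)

5:4

993/793 ≈ 1.252. Nearest candidates are 5:4 (1.250, off by 0.002) and 4:3 (1.333, off by 0.081).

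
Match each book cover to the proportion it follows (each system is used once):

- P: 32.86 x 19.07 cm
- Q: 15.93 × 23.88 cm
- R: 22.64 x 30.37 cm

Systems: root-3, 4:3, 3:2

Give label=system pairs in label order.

Ratios: P ≈ 1.723; Q ≈ 1.499; R ≈ 1.341.
Targets: root-3 ≈ 1.732; 4:3 ≈ 1.333; 3:2 ≈ 1.500.

P=root-3, Q=3:2, R=4:3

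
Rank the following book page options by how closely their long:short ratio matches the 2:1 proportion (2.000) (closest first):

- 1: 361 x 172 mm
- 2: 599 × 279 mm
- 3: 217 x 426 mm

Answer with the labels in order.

1: 361/172 ≈ 2.099 → |2.099 − 2.000| = 0.099
2: 599/279 ≈ 2.147 → |2.147 − 2.000| = 0.147
3: 426/217 ≈ 1.963 → |1.963 − 2.000| = 0.037

3, 1, 2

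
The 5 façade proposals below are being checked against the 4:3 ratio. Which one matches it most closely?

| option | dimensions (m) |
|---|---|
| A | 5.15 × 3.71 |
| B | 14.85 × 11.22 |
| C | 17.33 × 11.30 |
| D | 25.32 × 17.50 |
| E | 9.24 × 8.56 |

B

Target 4:3 ≈ 1.333.
A: 1.388 (Δ0.055)  B: 1.324 (Δ0.009)  C: 1.534 (Δ0.201)  D: 1.447 (Δ0.114)  E: 1.079 (Δ0.254)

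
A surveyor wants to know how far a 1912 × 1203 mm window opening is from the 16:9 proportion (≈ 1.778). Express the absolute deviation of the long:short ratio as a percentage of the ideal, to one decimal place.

Ratio = 1912 / 1203 ≈ 1.5894.
Ideal 16:9 ≈ 1.7778. |1.5894 − 1.7778| / 1.7778 ≈ 10.60% → 10.6%.

10.6%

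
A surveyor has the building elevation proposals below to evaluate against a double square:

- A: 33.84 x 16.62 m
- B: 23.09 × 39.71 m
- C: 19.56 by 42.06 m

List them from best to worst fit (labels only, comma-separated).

A: 33.84/16.62 ≈ 2.036 → |2.036 − 2.000| = 0.036
B: 39.71/23.09 ≈ 1.720 → |1.720 − 2.000| = 0.280
C: 42.06/19.56 ≈ 2.150 → |2.150 − 2.000| = 0.150

A, C, B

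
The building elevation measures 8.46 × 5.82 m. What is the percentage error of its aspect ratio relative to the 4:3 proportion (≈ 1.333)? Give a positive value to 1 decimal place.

9.0%

Ratio = 8.46 / 5.82 ≈ 1.4536.
Ideal 4:3 ≈ 1.3333. |1.4536 − 1.3333| / 1.3333 ≈ 9.02% → 9.0%.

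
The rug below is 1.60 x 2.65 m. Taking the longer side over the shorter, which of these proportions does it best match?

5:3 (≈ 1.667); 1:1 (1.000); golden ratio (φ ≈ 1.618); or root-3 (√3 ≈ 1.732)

Ratio = 2.65 / 1.60 ≈ 1.656.
Distances: 5:3 1.667 (Δ 0.011); 1:1 1.000 (Δ 0.656); golden ratio 1.618 (Δ 0.038); root-3 1.732 (Δ 0.076).

5:3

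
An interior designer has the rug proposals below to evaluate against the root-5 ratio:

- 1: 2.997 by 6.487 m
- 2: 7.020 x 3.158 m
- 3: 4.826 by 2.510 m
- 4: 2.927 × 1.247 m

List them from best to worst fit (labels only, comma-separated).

1: 6.487/2.997 ≈ 2.164 → |2.164 − 2.236| = 0.072
2: 7.020/3.158 ≈ 2.223 → |2.223 − 2.236| = 0.013
3: 4.826/2.510 ≈ 1.923 → |1.923 − 2.236| = 0.313
4: 2.927/1.247 ≈ 2.347 → |2.347 − 2.236| = 0.111

2, 1, 4, 3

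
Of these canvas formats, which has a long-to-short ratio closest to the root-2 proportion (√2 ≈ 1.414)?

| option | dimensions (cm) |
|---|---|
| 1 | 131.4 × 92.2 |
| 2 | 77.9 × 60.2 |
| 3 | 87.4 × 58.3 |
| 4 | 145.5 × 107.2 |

1

Ratios (long/short): 1 ≈ 1.425; 2 ≈ 1.294; 3 ≈ 1.499; 4 ≈ 1.357.
root-2 ≈ 1.414; option 1 is nearest (Δ 0.011).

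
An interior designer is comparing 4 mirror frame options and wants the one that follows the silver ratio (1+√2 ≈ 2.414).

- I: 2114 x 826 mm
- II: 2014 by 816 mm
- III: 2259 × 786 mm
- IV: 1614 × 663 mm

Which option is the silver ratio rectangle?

Ratios (long/short): I ≈ 2.559; II ≈ 2.468; III ≈ 2.874; IV ≈ 2.434.
silver ratio ≈ 2.414; option IV is nearest (Δ 0.020).

IV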